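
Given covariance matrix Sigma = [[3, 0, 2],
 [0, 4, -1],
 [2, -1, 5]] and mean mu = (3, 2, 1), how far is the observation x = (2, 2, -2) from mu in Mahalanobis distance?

Step 1 — centre the observation: (x - mu) = (-1, 0, -3).

Step 2 — invert Sigma (cofactor / det for 3×3, or solve directly):
  Sigma^{-1} = [[0.4634, -0.0488, -0.1951],
 [-0.0488, 0.2683, 0.0732],
 [-0.1951, 0.0732, 0.2927]].

Step 3 — form the quadratic (x - mu)^T · Sigma^{-1} · (x - mu):
  Sigma^{-1} · (x - mu) = (0.122, -0.1707, -0.6829).
  (x - mu)^T · [Sigma^{-1} · (x - mu)] = (-1)·(0.122) + (0)·(-0.1707) + (-3)·(-0.6829) = 1.9268.

Step 4 — take square root: d = √(1.9268) ≈ 1.3881.

d(x, mu) = √(1.9268) ≈ 1.3881


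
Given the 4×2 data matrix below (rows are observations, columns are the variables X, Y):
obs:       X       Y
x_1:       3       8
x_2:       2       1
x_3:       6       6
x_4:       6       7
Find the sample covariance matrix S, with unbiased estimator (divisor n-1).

Step 1 — column means:
  mean(X) = (3 + 2 + 6 + 6) / 4 = 17/4 = 4.25
  mean(Y) = (8 + 1 + 6 + 7) / 4 = 22/4 = 5.5

Step 2 — sample covariance S[i,j] = (1/(n-1)) · Σ_k (x_{k,i} - mean_i) · (x_{k,j} - mean_j), with n-1 = 3.
  S[X,X] = ((-1.25)·(-1.25) + (-2.25)·(-2.25) + (1.75)·(1.75) + (1.75)·(1.75)) / 3 = 12.75/3 = 4.25
  S[X,Y] = ((-1.25)·(2.5) + (-2.25)·(-4.5) + (1.75)·(0.5) + (1.75)·(1.5)) / 3 = 10.5/3 = 3.5
  S[Y,Y] = ((2.5)·(2.5) + (-4.5)·(-4.5) + (0.5)·(0.5) + (1.5)·(1.5)) / 3 = 29/3 = 9.6667

S is symmetric (S[j,i] = S[i,j]). Assembling:

S = [[4.25, 3.5],
 [3.5, 9.6667]]


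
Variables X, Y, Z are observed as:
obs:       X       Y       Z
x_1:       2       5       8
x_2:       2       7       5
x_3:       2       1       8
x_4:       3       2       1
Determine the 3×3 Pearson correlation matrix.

Step 1 — column means:
  mean(X) = (2 + 2 + 2 + 3) / 4 = 9/4 = 2.25
  mean(Y) = (5 + 7 + 1 + 2) / 4 = 15/4 = 3.75
  mean(Z) = (8 + 5 + 8 + 1) / 4 = 22/4 = 5.5

Step 2 — sample variances and covariances s[i,j] = (1/(n-1)) · Σ_k (x_{k,i} - mean_i) · (x_{k,j} - mean_j), with n-1 = 3:
  s[X,X] = ((-0.25)·(-0.25) + (-0.25)·(-0.25) + (-0.25)·(-0.25) + (0.75)·(0.75)) / 3 = 0.75/3 = 0.25
  s[X,Y] = ((-0.25)·(1.25) + (-0.25)·(3.25) + (-0.25)·(-2.75) + (0.75)·(-1.75)) / 3 = -1.75/3 = -0.5833
  s[X,Z] = ((-0.25)·(2.5) + (-0.25)·(-0.5) + (-0.25)·(2.5) + (0.75)·(-4.5)) / 3 = -4.5/3 = -1.5
  s[Y,Y] = ((1.25)·(1.25) + (3.25)·(3.25) + (-2.75)·(-2.75) + (-1.75)·(-1.75)) / 3 = 22.75/3 = 7.5833
  s[Y,Z] = ((1.25)·(2.5) + (3.25)·(-0.5) + (-2.75)·(2.5) + (-1.75)·(-4.5)) / 3 = 2.5/3 = 0.8333
  s[Z,Z] = ((2.5)·(2.5) + (-0.5)·(-0.5) + (2.5)·(2.5) + (-4.5)·(-4.5)) / 3 = 33/3 = 11
  Sample standard deviations s_i = √(s[i,i]):
  s(X) = √(0.25) = 0.5
  s(Y) = √(7.5833) = 2.7538
  s(Z) = √(11) = 3.3166

Step 3 — r_{ij} = s_{ij} / (s_i · s_j):
  r[X,X] = 1 (diagonal).
  r[X,Y] = -0.5833 / (0.5 · 2.7538) = -0.5833 / 1.3769 = -0.4237
  r[X,Z] = -1.5 / (0.5 · 3.3166) = -1.5 / 1.6583 = -0.9045
  r[Y,Y] = 1 (diagonal).
  r[Y,Z] = 0.8333 / (2.7538 · 3.3166) = 0.8333 / 9.1333 = 0.0912
  r[Z,Z] = 1 (diagonal).

R is symmetric with unit diagonal. Assembling:

R = [[1, -0.4237, -0.9045],
 [-0.4237, 1, 0.0912],
 [-0.9045, 0.0912, 1]]


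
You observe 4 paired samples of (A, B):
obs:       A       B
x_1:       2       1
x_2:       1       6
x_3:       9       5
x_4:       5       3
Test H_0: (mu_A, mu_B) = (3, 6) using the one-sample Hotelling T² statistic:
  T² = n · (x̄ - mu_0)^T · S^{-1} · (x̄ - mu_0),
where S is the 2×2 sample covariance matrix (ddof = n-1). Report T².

Step 1 — sample mean vector:
  mean(A) = (2 + 1 + 9 + 5) / 4 = 17/4 = 4.25
  mean(B) = (1 + 6 + 5 + 3) / 4 = 15/4 = 3.75
  x̄ = (4.25, 3.75),  deviation x̄ - mu_0 = (4.25, 3.75) - (3, 6) = (1.25, -2.25).

Step 2 — sample covariance matrix, S[i,j] = (1/(n-1)) · Σ_k (x_{k,i} - mean_i) · (x_{k,j} - mean_j), divisor n-1 = 3:
  S[A,A] = ((-2.25)·(-2.25) + (-3.25)·(-3.25) + (4.75)·(4.75) + (0.75)·(0.75)) / 3 = 38.75/3 = 12.9167
  S[A,B] = ((-2.25)·(-2.75) + (-3.25)·(2.25) + (4.75)·(1.25) + (0.75)·(-0.75)) / 3 = 4.25/3 = 1.4167
  S[B,B] = ((-2.75)·(-2.75) + (2.25)·(2.25) + (1.25)·(1.25) + (-0.75)·(-0.75)) / 3 = 14.75/3 = 4.9167
  S = [[12.9167, 1.4167],
 [1.4167, 4.9167]].

Step 3 — invert S. det(S) = 12.9167·4.9167 - (1.4167)² = 61.5.
  S^{-1} = (1/det) · [[d, -b], [-b, a]] = [[0.0799, -0.023],
 [-0.023, 0.21]].

Step 4 — quadratic form (x̄ - mu_0)^T · S^{-1} · (x̄ - mu_0):
  S^{-1} · (x̄ - mu_0) = (0.1518, -0.5014),
  (x̄ - mu_0)^T · [...] = (1.25)·(0.1518) + (-2.25)·(-0.5014) = 1.3178.

Step 5 — scale by n: T² = 4 · 1.3178 = 5.271.

T² ≈ 5.271


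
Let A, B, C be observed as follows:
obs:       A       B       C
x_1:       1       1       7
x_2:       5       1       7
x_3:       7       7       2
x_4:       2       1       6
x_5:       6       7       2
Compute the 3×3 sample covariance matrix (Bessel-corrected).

Step 1 — column means:
  mean(A) = (1 + 5 + 7 + 2 + 6) / 5 = 21/5 = 4.2
  mean(B) = (1 + 1 + 7 + 1 + 7) / 5 = 17/5 = 3.4
  mean(C) = (7 + 7 + 2 + 6 + 2) / 5 = 24/5 = 4.8

Step 2 — sample covariance S[i,j] = (1/(n-1)) · Σ_k (x_{k,i} - mean_i) · (x_{k,j} - mean_j), with n-1 = 4.
  S[A,A] = ((-3.2)·(-3.2) + (0.8)·(0.8) + (2.8)·(2.8) + (-2.2)·(-2.2) + (1.8)·(1.8)) / 4 = 26.8/4 = 6.7
  S[A,B] = ((-3.2)·(-2.4) + (0.8)·(-2.4) + (2.8)·(3.6) + (-2.2)·(-2.4) + (1.8)·(3.6)) / 4 = 27.6/4 = 6.9
  S[A,C] = ((-3.2)·(2.2) + (0.8)·(2.2) + (2.8)·(-2.8) + (-2.2)·(1.2) + (1.8)·(-2.8)) / 4 = -20.8/4 = -5.2
  S[B,B] = ((-2.4)·(-2.4) + (-2.4)·(-2.4) + (3.6)·(3.6) + (-2.4)·(-2.4) + (3.6)·(3.6)) / 4 = 43.2/4 = 10.8
  S[B,C] = ((-2.4)·(2.2) + (-2.4)·(2.2) + (3.6)·(-2.8) + (-2.4)·(1.2) + (3.6)·(-2.8)) / 4 = -33.6/4 = -8.4
  S[C,C] = ((2.2)·(2.2) + (2.2)·(2.2) + (-2.8)·(-2.8) + (1.2)·(1.2) + (-2.8)·(-2.8)) / 4 = 26.8/4 = 6.7

S is symmetric (S[j,i] = S[i,j]). Assembling:

S = [[6.7, 6.9, -5.2],
 [6.9, 10.8, -8.4],
 [-5.2, -8.4, 6.7]]


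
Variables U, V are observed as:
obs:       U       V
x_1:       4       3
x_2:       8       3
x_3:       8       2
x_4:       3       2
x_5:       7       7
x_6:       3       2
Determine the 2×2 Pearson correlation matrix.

Step 1 — column means:
  mean(U) = (4 + 8 + 8 + 3 + 7 + 3) / 6 = 33/6 = 5.5
  mean(V) = (3 + 3 + 2 + 2 + 7 + 2) / 6 = 19/6 = 3.1667

Step 2 — sample variances and covariances s[i,j] = (1/(n-1)) · Σ_k (x_{k,i} - mean_i) · (x_{k,j} - mean_j), with n-1 = 5:
  s[U,U] = ((-1.5)·(-1.5) + (2.5)·(2.5) + (2.5)·(2.5) + (-2.5)·(-2.5) + (1.5)·(1.5) + (-2.5)·(-2.5)) / 5 = 29.5/5 = 5.9
  s[U,V] = ((-1.5)·(-0.1667) + (2.5)·(-0.1667) + (2.5)·(-1.1667) + (-2.5)·(-1.1667) + (1.5)·(3.8333) + (-2.5)·(-1.1667)) / 5 = 8.5/5 = 1.7
  s[V,V] = ((-0.1667)·(-0.1667) + (-0.1667)·(-0.1667) + (-1.1667)·(-1.1667) + (-1.1667)·(-1.1667) + (3.8333)·(3.8333) + (-1.1667)·(-1.1667)) / 5 = 18.8333/5 = 3.7667
  Sample standard deviations s_i = √(s[i,i]):
  s(U) = √(5.9) = 2.429
  s(V) = √(3.7667) = 1.9408

Step 3 — r_{ij} = s_{ij} / (s_i · s_j):
  r[U,U] = 1 (diagonal).
  r[U,V] = 1.7 / (2.429 · 1.9408) = 1.7 / 4.7142 = 0.3606
  r[V,V] = 1 (diagonal).

R is symmetric with unit diagonal. Assembling:

R = [[1, 0.3606],
 [0.3606, 1]]


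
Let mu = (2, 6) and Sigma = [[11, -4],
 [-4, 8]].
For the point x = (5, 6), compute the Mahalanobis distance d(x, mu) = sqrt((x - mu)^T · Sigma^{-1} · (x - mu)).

Step 1 — centre the observation: (x - mu) = (3, 0).

Step 2 — invert Sigma. det(Sigma) = 11·8 - (-4)² = 72.
  Sigma^{-1} = (1/det) · [[d, -b], [-b, a]] = [[0.1111, 0.0556],
 [0.0556, 0.1528]].

Step 3 — form the quadratic (x - mu)^T · Sigma^{-1} · (x - mu):
  Sigma^{-1} · (x - mu) = (0.3333, 0.1667).
  (x - mu)^T · [Sigma^{-1} · (x - mu)] = (3)·(0.3333) + (0)·(0.1667) = 1.

Step 4 — take square root: d = √(1) ≈ 1.

d(x, mu) = √(1) ≈ 1


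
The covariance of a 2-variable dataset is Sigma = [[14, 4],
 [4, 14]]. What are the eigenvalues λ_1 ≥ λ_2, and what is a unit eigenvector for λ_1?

Step 1 — characteristic polynomial of 2×2 Sigma:
  det(Sigma - λI) = λ² - trace · λ + det = 0.
  trace = 14 + 14 = 28, det = 14·14 - (4)² = 180.
Step 2 — discriminant:
  Δ = trace² - 4·det = 784 - 720 = 64.
Step 3 — eigenvalues:
  λ = (trace ± √Δ)/2 = (28 ± 8)/2,
  λ_1 = 18,  λ_2 = 10.

Step 4 — unit eigenvector for λ_1: solve (Sigma - λ_1 I)v = 0. First row:
  (14 - 18)·v_x + (4)·v_y = 0, i.e. (-4)·v_x + (4)·v_y = 0,
  so v ∝ (b, λ_1 - a) = (4, 4) = u.
  ||u|| = √((4)² + (4)²) = √(32) ≈ 5.6569,
  v_1 = u/||u|| ≈ (0.7071, 0.7071) (||v_1|| = 1).

λ_1 = 18,  λ_2 = 10;  v_1 ≈ (0.7071, 0.7071)


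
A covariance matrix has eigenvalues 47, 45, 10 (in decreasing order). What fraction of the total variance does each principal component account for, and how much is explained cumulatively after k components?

Step 1 — total variance = trace(Sigma) = Σ λ_i = 47 + 45 + 10 = 102.

Step 2 — fraction explained by component i = λ_i / Σ λ:
  PC1: 47/102 = 0.4608
  PC2: 45/102 = 0.4412
  PC3: 10/102 = 0.098

Step 3 — cumulative fraction after k components = (λ_1 + ... + λ_k) / Σ λ:
  k = 1: 47/102 = 0.4608
  k = 2: (47 + 45)/102 = 92/102 = 0.902
  k = 3: (47 + 45 + 10)/102 = 102/102 = 1

Summary (fraction, with percent):

explained: PC1 0.4608 (46.08%), PC2 0.4412 (44.12%), PC3 0.098 (9.8%);  cumulative: 0.4608, 0.902, 1


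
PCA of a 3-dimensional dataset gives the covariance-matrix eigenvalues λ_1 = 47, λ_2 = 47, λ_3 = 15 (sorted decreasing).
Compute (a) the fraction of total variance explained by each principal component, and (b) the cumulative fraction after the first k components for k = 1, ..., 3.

Step 1 — total variance = trace(Sigma) = Σ λ_i = 47 + 47 + 15 = 109.

Step 2 — fraction explained by component i = λ_i / Σ λ:
  PC1: 47/109 = 0.4312
  PC2: 47/109 = 0.4312
  PC3: 15/109 = 0.1376

Step 3 — cumulative fraction after k components = (λ_1 + ... + λ_k) / Σ λ:
  k = 1: 47/109 = 0.4312
  k = 2: (47 + 47)/109 = 94/109 = 0.8624
  k = 3: (47 + 47 + 15)/109 = 109/109 = 1

Summary (fraction, with percent):

explained: PC1 0.4312 (43.12%), PC2 0.4312 (43.12%), PC3 0.1376 (13.76%);  cumulative: 0.4312, 0.8624, 1


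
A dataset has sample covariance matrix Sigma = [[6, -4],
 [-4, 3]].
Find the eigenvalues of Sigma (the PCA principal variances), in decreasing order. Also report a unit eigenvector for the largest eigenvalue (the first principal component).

Step 1 — characteristic polynomial of 2×2 Sigma:
  det(Sigma - λI) = λ² - trace · λ + det = 0.
  trace = 6 + 3 = 9, det = 6·3 - (-4)² = 2.
Step 2 — discriminant:
  Δ = trace² - 4·det = 81 - 8 = 73.
Step 3 — eigenvalues:
  λ = (trace ± √Δ)/2 = (9 ± 8.544)/2,
  λ_1 = 8.772,  λ_2 = 0.228.

Step 4 — unit eigenvector for λ_1: solve (Sigma - λ_1 I)v = 0. First row:
  (6 - 8.772)·v_x + (-4)·v_y = 0, i.e. (-2.772)·v_x + (-4)·v_y = 0,
  so v ∝ (b, λ_1 - a) = (-4, 2.772); multiply by -1 so the first entry is positive: u = (4, -2.772).
  ||u|| = √((4)² + (-2.772)²) = √(23.684) ≈ 4.8666,
  v_1 = u/||u|| ≈ (0.8219, -0.5696) (||v_1|| = 1).

λ_1 = 8.772,  λ_2 = 0.228;  v_1 ≈ (0.8219, -0.5696)


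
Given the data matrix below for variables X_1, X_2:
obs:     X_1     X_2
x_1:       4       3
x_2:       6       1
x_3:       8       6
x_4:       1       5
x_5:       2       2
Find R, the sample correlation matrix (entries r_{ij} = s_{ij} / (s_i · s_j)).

Step 1 — column means:
  mean(X_1) = (4 + 6 + 8 + 1 + 2) / 5 = 21/5 = 4.2
  mean(X_2) = (3 + 1 + 6 + 5 + 2) / 5 = 17/5 = 3.4

Step 2 — sample variances and covariances s[i,j] = (1/(n-1)) · Σ_k (x_{k,i} - mean_i) · (x_{k,j} - mean_j), with n-1 = 4:
  s[X_1,X_1] = ((-0.2)·(-0.2) + (1.8)·(1.8) + (3.8)·(3.8) + (-3.2)·(-3.2) + (-2.2)·(-2.2)) / 4 = 32.8/4 = 8.2
  s[X_1,X_2] = ((-0.2)·(-0.4) + (1.8)·(-2.4) + (3.8)·(2.6) + (-3.2)·(1.6) + (-2.2)·(-1.4)) / 4 = 3.6/4 = 0.9
  s[X_2,X_2] = ((-0.4)·(-0.4) + (-2.4)·(-2.4) + (2.6)·(2.6) + (1.6)·(1.6) + (-1.4)·(-1.4)) / 4 = 17.2/4 = 4.3
  Sample standard deviations s_i = √(s[i,i]):
  s(X_1) = √(8.2) = 2.8636
  s(X_2) = √(4.3) = 2.0736

Step 3 — r_{ij} = s_{ij} / (s_i · s_j):
  r[X_1,X_1] = 1 (diagonal).
  r[X_1,X_2] = 0.9 / (2.8636 · 2.0736) = 0.9 / 5.938 = 0.1516
  r[X_2,X_2] = 1 (diagonal).

R is symmetric with unit diagonal. Assembling:

R = [[1, 0.1516],
 [0.1516, 1]]


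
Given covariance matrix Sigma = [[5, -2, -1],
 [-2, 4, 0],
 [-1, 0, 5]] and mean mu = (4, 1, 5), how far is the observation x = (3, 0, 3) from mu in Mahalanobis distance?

Step 1 — centre the observation: (x - mu) = (-1, -1, -2).

Step 2 — invert Sigma (cofactor / det for 3×3, or solve directly):
  Sigma^{-1} = [[0.2632, 0.1316, 0.0526],
 [0.1316, 0.3158, 0.0263],
 [0.0526, 0.0263, 0.2105]].

Step 3 — form the quadratic (x - mu)^T · Sigma^{-1} · (x - mu):
  Sigma^{-1} · (x - mu) = (-0.5, -0.5, -0.5).
  (x - mu)^T · [Sigma^{-1} · (x - mu)] = (-1)·(-0.5) + (-1)·(-0.5) + (-2)·(-0.5) = 2.

Step 4 — take square root: d = √(2) ≈ 1.4142.

d(x, mu) = √(2) ≈ 1.4142


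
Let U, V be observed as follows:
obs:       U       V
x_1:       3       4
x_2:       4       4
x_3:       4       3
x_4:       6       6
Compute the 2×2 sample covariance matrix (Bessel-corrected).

Step 1 — column means:
  mean(U) = (3 + 4 + 4 + 6) / 4 = 17/4 = 4.25
  mean(V) = (4 + 4 + 3 + 6) / 4 = 17/4 = 4.25

Step 2 — sample covariance S[i,j] = (1/(n-1)) · Σ_k (x_{k,i} - mean_i) · (x_{k,j} - mean_j), with n-1 = 3.
  S[U,U] = ((-1.25)·(-1.25) + (-0.25)·(-0.25) + (-0.25)·(-0.25) + (1.75)·(1.75)) / 3 = 4.75/3 = 1.5833
  S[U,V] = ((-1.25)·(-0.25) + (-0.25)·(-0.25) + (-0.25)·(-1.25) + (1.75)·(1.75)) / 3 = 3.75/3 = 1.25
  S[V,V] = ((-0.25)·(-0.25) + (-0.25)·(-0.25) + (-1.25)·(-1.25) + (1.75)·(1.75)) / 3 = 4.75/3 = 1.5833

S is symmetric (S[j,i] = S[i,j]). Assembling:

S = [[1.5833, 1.25],
 [1.25, 1.5833]]


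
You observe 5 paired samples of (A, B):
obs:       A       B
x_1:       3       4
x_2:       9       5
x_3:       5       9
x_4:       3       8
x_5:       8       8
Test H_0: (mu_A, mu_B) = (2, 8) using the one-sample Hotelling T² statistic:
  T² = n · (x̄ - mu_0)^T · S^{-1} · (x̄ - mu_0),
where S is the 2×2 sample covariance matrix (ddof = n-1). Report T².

Step 1 — sample mean vector:
  mean(A) = (3 + 9 + 5 + 3 + 8) / 5 = 28/5 = 5.6
  mean(B) = (4 + 5 + 9 + 8 + 8) / 5 = 34/5 = 6.8
  x̄ = (5.6, 6.8),  deviation x̄ - mu_0 = (5.6, 6.8) - (2, 8) = (3.6, -1.2).

Step 2 — sample covariance matrix, S[i,j] = (1/(n-1)) · Σ_k (x_{k,i} - mean_i) · (x_{k,j} - mean_j), divisor n-1 = 4:
  S[A,A] = ((-2.6)·(-2.6) + (3.4)·(3.4) + (-0.6)·(-0.6) + (-2.6)·(-2.6) + (2.4)·(2.4)) / 4 = 31.2/4 = 7.8
  S[A,B] = ((-2.6)·(-2.8) + (3.4)·(-1.8) + (-0.6)·(2.2) + (-2.6)·(1.2) + (2.4)·(1.2)) / 4 = -0.4/4 = -0.1
  S[B,B] = ((-2.8)·(-2.8) + (-1.8)·(-1.8) + (2.2)·(2.2) + (1.2)·(1.2) + (1.2)·(1.2)) / 4 = 18.8/4 = 4.7
  S = [[7.8, -0.1],
 [-0.1, 4.7]].

Step 3 — invert S. det(S) = 7.8·4.7 - (-0.1)² = 36.65.
  S^{-1} = (1/det) · [[d, -b], [-b, a]] = [[0.1282, 0.0027],
 [0.0027, 0.2128]].

Step 4 — quadratic form (x̄ - mu_0)^T · S^{-1} · (x̄ - mu_0):
  S^{-1} · (x̄ - mu_0) = (0.4584, -0.2456),
  (x̄ - mu_0)^T · [...] = (3.6)·(0.4584) + (-1.2)·(-0.2456) = 1.9449.

Step 5 — scale by n: T² = 5 · 1.9449 = 9.7244.

T² ≈ 9.7244


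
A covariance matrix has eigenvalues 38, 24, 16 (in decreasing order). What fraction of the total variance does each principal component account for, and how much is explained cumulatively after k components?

Step 1 — total variance = trace(Sigma) = Σ λ_i = 38 + 24 + 16 = 78.

Step 2 — fraction explained by component i = λ_i / Σ λ:
  PC1: 38/78 = 0.4872
  PC2: 24/78 = 0.3077
  PC3: 16/78 = 0.2051

Step 3 — cumulative fraction after k components = (λ_1 + ... + λ_k) / Σ λ:
  k = 1: 38/78 = 0.4872
  k = 2: (38 + 24)/78 = 62/78 = 0.7949
  k = 3: (38 + 24 + 16)/78 = 78/78 = 1

Summary (fraction, with percent):

explained: PC1 0.4872 (48.72%), PC2 0.3077 (30.77%), PC3 0.2051 (20.51%);  cumulative: 0.4872, 0.7949, 1


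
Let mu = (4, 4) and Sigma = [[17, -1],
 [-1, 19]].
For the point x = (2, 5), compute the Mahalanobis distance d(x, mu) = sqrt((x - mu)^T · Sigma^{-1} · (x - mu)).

Step 1 — centre the observation: (x - mu) = (-2, 1).

Step 2 — invert Sigma. det(Sigma) = 17·19 - (-1)² = 322.
  Sigma^{-1} = (1/det) · [[d, -b], [-b, a]] = [[0.059, 0.0031],
 [0.0031, 0.0528]].

Step 3 — form the quadratic (x - mu)^T · Sigma^{-1} · (x - mu):
  Sigma^{-1} · (x - mu) = (-0.1149, 0.0466).
  (x - mu)^T · [Sigma^{-1} · (x - mu)] = (-2)·(-0.1149) + (1)·(0.0466) = 0.2764.

Step 4 — take square root: d = √(0.2764) ≈ 0.5257.

d(x, mu) = √(0.2764) ≈ 0.5257


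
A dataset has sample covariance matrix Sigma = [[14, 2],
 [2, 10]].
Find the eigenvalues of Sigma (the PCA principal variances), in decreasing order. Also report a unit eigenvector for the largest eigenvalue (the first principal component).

Step 1 — characteristic polynomial of 2×2 Sigma:
  det(Sigma - λI) = λ² - trace · λ + det = 0.
  trace = 14 + 10 = 24, det = 14·10 - (2)² = 136.
Step 2 — discriminant:
  Δ = trace² - 4·det = 576 - 544 = 32.
Step 3 — eigenvalues:
  λ = (trace ± √Δ)/2 = (24 ± 5.6569)/2,
  λ_1 = 14.8284,  λ_2 = 9.1716.

Step 4 — unit eigenvector for λ_1: solve (Sigma - λ_1 I)v = 0. First row:
  (14 - 14.8284)·v_x + (2)·v_y = 0, i.e. (-0.8284)·v_x + (2)·v_y = 0,
  so v ∝ (b, λ_1 - a) = (2, 0.8284) = u.
  ||u|| = √((2)² + (0.8284)²) = √(4.6863) ≈ 2.1648,
  v_1 = u/||u|| ≈ (0.9239, 0.3827) (||v_1|| = 1).

λ_1 = 14.8284,  λ_2 = 9.1716;  v_1 ≈ (0.9239, 0.3827)


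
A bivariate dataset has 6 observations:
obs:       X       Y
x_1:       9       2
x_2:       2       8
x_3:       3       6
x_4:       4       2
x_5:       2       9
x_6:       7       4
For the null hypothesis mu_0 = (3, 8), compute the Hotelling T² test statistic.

Step 1 — sample mean vector:
  mean(X) = (9 + 2 + 3 + 4 + 2 + 7) / 6 = 27/6 = 4.5
  mean(Y) = (2 + 8 + 6 + 2 + 9 + 4) / 6 = 31/6 = 5.1667
  x̄ = (4.5, 5.1667),  deviation x̄ - mu_0 = (4.5, 5.1667) - (3, 8) = (1.5, -2.8333).

Step 2 — sample covariance matrix, S[i,j] = (1/(n-1)) · Σ_k (x_{k,i} - mean_i) · (x_{k,j} - mean_j), divisor n-1 = 5:
  S[X,X] = ((4.5)·(4.5) + (-2.5)·(-2.5) + (-1.5)·(-1.5) + (-0.5)·(-0.5) + (-2.5)·(-2.5) + (2.5)·(2.5)) / 5 = 41.5/5 = 8.3
  S[X,Y] = ((4.5)·(-3.1667) + (-2.5)·(2.8333) + (-1.5)·(0.8333) + (-0.5)·(-3.1667) + (-2.5)·(3.8333) + (2.5)·(-1.1667)) / 5 = -33.5/5 = -6.7
  S[Y,Y] = ((-3.1667)·(-3.1667) + (2.8333)·(2.8333) + (0.8333)·(0.8333) + (-3.1667)·(-3.1667) + (3.8333)·(3.8333) + (-1.1667)·(-1.1667)) / 5 = 44.8333/5 = 8.9667
  S = [[8.3, -6.7],
 [-6.7, 8.9667]].

Step 3 — invert S. det(S) = 8.3·8.9667 - (-6.7)² = 29.5333.
  S^{-1} = (1/det) · [[d, -b], [-b, a]] = [[0.3036, 0.2269],
 [0.2269, 0.281]].

Step 4 — quadratic form (x̄ - mu_0)^T · S^{-1} · (x̄ - mu_0):
  S^{-1} · (x̄ - mu_0) = (-0.1874, -0.456),
  (x̄ - mu_0)^T · [...] = (1.5)·(-0.1874) + (-2.8333)·(-0.456) = 1.0109.

Step 5 — scale by n: T² = 6 · 1.0109 = 6.0655.

T² ≈ 6.0655


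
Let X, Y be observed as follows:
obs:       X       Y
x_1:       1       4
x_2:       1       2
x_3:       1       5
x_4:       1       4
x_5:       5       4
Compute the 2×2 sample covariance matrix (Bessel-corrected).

Step 1 — column means:
  mean(X) = (1 + 1 + 1 + 1 + 5) / 5 = 9/5 = 1.8
  mean(Y) = (4 + 2 + 5 + 4 + 4) / 5 = 19/5 = 3.8

Step 2 — sample covariance S[i,j] = (1/(n-1)) · Σ_k (x_{k,i} - mean_i) · (x_{k,j} - mean_j), with n-1 = 4.
  S[X,X] = ((-0.8)·(-0.8) + (-0.8)·(-0.8) + (-0.8)·(-0.8) + (-0.8)·(-0.8) + (3.2)·(3.2)) / 4 = 12.8/4 = 3.2
  S[X,Y] = ((-0.8)·(0.2) + (-0.8)·(-1.8) + (-0.8)·(1.2) + (-0.8)·(0.2) + (3.2)·(0.2)) / 4 = 0.8/4 = 0.2
  S[Y,Y] = ((0.2)·(0.2) + (-1.8)·(-1.8) + (1.2)·(1.2) + (0.2)·(0.2) + (0.2)·(0.2)) / 4 = 4.8/4 = 1.2

S is symmetric (S[j,i] = S[i,j]). Assembling:

S = [[3.2, 0.2],
 [0.2, 1.2]]


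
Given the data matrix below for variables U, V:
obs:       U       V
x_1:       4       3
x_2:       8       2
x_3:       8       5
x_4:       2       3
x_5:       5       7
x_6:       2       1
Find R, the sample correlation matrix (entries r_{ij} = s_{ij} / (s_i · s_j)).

Step 1 — column means:
  mean(U) = (4 + 8 + 8 + 2 + 5 + 2) / 6 = 29/6 = 4.8333
  mean(V) = (3 + 2 + 5 + 3 + 7 + 1) / 6 = 21/6 = 3.5

Step 2 — sample variances and covariances s[i,j] = (1/(n-1)) · Σ_k (x_{k,i} - mean_i) · (x_{k,j} - mean_j), with n-1 = 5:
  s[U,U] = ((-0.8333)·(-0.8333) + (3.1667)·(3.1667) + (3.1667)·(3.1667) + (-2.8333)·(-2.8333) + (0.1667)·(0.1667) + (-2.8333)·(-2.8333)) / 5 = 36.8333/5 = 7.3667
  s[U,V] = ((-0.8333)·(-0.5) + (3.1667)·(-1.5) + (3.1667)·(1.5) + (-2.8333)·(-0.5) + (0.1667)·(3.5) + (-2.8333)·(-2.5)) / 5 = 9.5/5 = 1.9
  s[V,V] = ((-0.5)·(-0.5) + (-1.5)·(-1.5) + (1.5)·(1.5) + (-0.5)·(-0.5) + (3.5)·(3.5) + (-2.5)·(-2.5)) / 5 = 23.5/5 = 4.7
  Sample standard deviations s_i = √(s[i,i]):
  s(U) = √(7.3667) = 2.7142
  s(V) = √(4.7) = 2.1679

Step 3 — r_{ij} = s_{ij} / (s_i · s_j):
  r[U,U] = 1 (diagonal).
  r[U,V] = 1.9 / (2.7142 · 2.1679) = 1.9 / 5.8842 = 0.3229
  r[V,V] = 1 (diagonal).

R is symmetric with unit diagonal. Assembling:

R = [[1, 0.3229],
 [0.3229, 1]]


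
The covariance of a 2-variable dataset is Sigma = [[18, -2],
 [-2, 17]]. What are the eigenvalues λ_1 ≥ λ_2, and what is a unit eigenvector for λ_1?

Step 1 — characteristic polynomial of 2×2 Sigma:
  det(Sigma - λI) = λ² - trace · λ + det = 0.
  trace = 18 + 17 = 35, det = 18·17 - (-2)² = 302.
Step 2 — discriminant:
  Δ = trace² - 4·det = 1225 - 1208 = 17.
Step 3 — eigenvalues:
  λ = (trace ± √Δ)/2 = (35 ± 4.1231)/2,
  λ_1 = 19.5616,  λ_2 = 15.4384.

Step 4 — unit eigenvector for λ_1: solve (Sigma - λ_1 I)v = 0. First row:
  (18 - 19.5616)·v_x + (-2)·v_y = 0, i.e. (-1.5616)·v_x + (-2)·v_y = 0,
  so v ∝ (b, λ_1 - a) = (-2, 1.5616); multiply by -1 so the first entry is positive: u = (2, -1.5616).
  ||u|| = √((2)² + (-1.5616)²) = √(6.4384) ≈ 2.5374,
  v_1 = u/||u|| ≈ (0.7882, -0.6154) (||v_1|| = 1).

λ_1 = 19.5616,  λ_2 = 15.4384;  v_1 ≈ (0.7882, -0.6154)


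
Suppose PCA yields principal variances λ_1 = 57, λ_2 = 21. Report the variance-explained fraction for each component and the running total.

Step 1 — total variance = trace(Sigma) = Σ λ_i = 57 + 21 = 78.

Step 2 — fraction explained by component i = λ_i / Σ λ:
  PC1: 57/78 = 0.7308
  PC2: 21/78 = 0.2692

Step 3 — cumulative fraction after k components = (λ_1 + ... + λ_k) / Σ λ:
  k = 1: 57/78 = 0.7308
  k = 2: (57 + 21)/78 = 78/78 = 1

Summary (fraction, with percent):

explained: PC1 0.7308 (73.08%), PC2 0.2692 (26.92%);  cumulative: 0.7308, 1


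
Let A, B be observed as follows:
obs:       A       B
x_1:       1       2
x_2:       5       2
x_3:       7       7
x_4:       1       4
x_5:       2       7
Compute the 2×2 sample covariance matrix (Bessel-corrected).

Step 1 — column means:
  mean(A) = (1 + 5 + 7 + 1 + 2) / 5 = 16/5 = 3.2
  mean(B) = (2 + 2 + 7 + 4 + 7) / 5 = 22/5 = 4.4

Step 2 — sample covariance S[i,j] = (1/(n-1)) · Σ_k (x_{k,i} - mean_i) · (x_{k,j} - mean_j), with n-1 = 4.
  S[A,A] = ((-2.2)·(-2.2) + (1.8)·(1.8) + (3.8)·(3.8) + (-2.2)·(-2.2) + (-1.2)·(-1.2)) / 4 = 28.8/4 = 7.2
  S[A,B] = ((-2.2)·(-2.4) + (1.8)·(-2.4) + (3.8)·(2.6) + (-2.2)·(-0.4) + (-1.2)·(2.6)) / 4 = 8.6/4 = 2.15
  S[B,B] = ((-2.4)·(-2.4) + (-2.4)·(-2.4) + (2.6)·(2.6) + (-0.4)·(-0.4) + (2.6)·(2.6)) / 4 = 25.2/4 = 6.3

S is symmetric (S[j,i] = S[i,j]). Assembling:

S = [[7.2, 2.15],
 [2.15, 6.3]]


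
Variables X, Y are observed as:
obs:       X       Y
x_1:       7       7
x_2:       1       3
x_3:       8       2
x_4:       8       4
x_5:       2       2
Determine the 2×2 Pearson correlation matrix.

Step 1 — column means:
  mean(X) = (7 + 1 + 8 + 8 + 2) / 5 = 26/5 = 5.2
  mean(Y) = (7 + 3 + 2 + 4 + 2) / 5 = 18/5 = 3.6

Step 2 — sample variances and covariances s[i,j] = (1/(n-1)) · Σ_k (x_{k,i} - mean_i) · (x_{k,j} - mean_j), with n-1 = 4:
  s[X,X] = ((1.8)·(1.8) + (-4.2)·(-4.2) + (2.8)·(2.8) + (2.8)·(2.8) + (-3.2)·(-3.2)) / 4 = 46.8/4 = 11.7
  s[X,Y] = ((1.8)·(3.4) + (-4.2)·(-0.6) + (2.8)·(-1.6) + (2.8)·(0.4) + (-3.2)·(-1.6)) / 4 = 10.4/4 = 2.6
  s[Y,Y] = ((3.4)·(3.4) + (-0.6)·(-0.6) + (-1.6)·(-1.6) + (0.4)·(0.4) + (-1.6)·(-1.6)) / 4 = 17.2/4 = 4.3
  Sample standard deviations s_i = √(s[i,i]):
  s(X) = √(11.7) = 3.4205
  s(Y) = √(4.3) = 2.0736

Step 3 — r_{ij} = s_{ij} / (s_i · s_j):
  r[X,X] = 1 (diagonal).
  r[X,Y] = 2.6 / (3.4205 · 2.0736) = 2.6 / 7.093 = 0.3666
  r[Y,Y] = 1 (diagonal).

R is symmetric with unit diagonal. Assembling:

R = [[1, 0.3666],
 [0.3666, 1]]


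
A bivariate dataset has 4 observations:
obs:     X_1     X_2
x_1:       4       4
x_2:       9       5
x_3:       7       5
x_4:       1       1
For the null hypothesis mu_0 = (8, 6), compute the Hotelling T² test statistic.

Step 1 — sample mean vector:
  mean(X_1) = (4 + 9 + 7 + 1) / 4 = 21/4 = 5.25
  mean(X_2) = (4 + 5 + 5 + 1) / 4 = 15/4 = 3.75
  x̄ = (5.25, 3.75),  deviation x̄ - mu_0 = (5.25, 3.75) - (8, 6) = (-2.75, -2.25).

Step 2 — sample covariance matrix, S[i,j] = (1/(n-1)) · Σ_k (x_{k,i} - mean_i) · (x_{k,j} - mean_j), divisor n-1 = 3:
  S[X_1,X_1] = ((-1.25)·(-1.25) + (3.75)·(3.75) + (1.75)·(1.75) + (-4.25)·(-4.25)) / 3 = 36.75/3 = 12.25
  S[X_1,X_2] = ((-1.25)·(0.25) + (3.75)·(1.25) + (1.75)·(1.25) + (-4.25)·(-2.75)) / 3 = 18.25/3 = 6.0833
  S[X_2,X_2] = ((0.25)·(0.25) + (1.25)·(1.25) + (1.25)·(1.25) + (-2.75)·(-2.75)) / 3 = 10.75/3 = 3.5833
  S = [[12.25, 6.0833],
 [6.0833, 3.5833]].

Step 3 — invert S. det(S) = 12.25·3.5833 - (6.0833)² = 6.8889.
  S^{-1} = (1/det) · [[d, -b], [-b, a]] = [[0.5202, -0.8831],
 [-0.8831, 1.7782]].

Step 4 — quadratic form (x̄ - mu_0)^T · S^{-1} · (x̄ - mu_0):
  S^{-1} · (x̄ - mu_0) = (0.5565, -1.5726),
  (x̄ - mu_0)^T · [...] = (-2.75)·(0.5565) + (-2.25)·(-1.5726) = 2.0081.

Step 5 — scale by n: T² = 4 · 2.0081 = 8.0323.

T² ≈ 8.0323


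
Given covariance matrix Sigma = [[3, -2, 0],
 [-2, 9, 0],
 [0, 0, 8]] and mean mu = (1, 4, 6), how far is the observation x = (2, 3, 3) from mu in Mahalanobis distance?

Step 1 — centre the observation: (x - mu) = (1, -1, -3).

Step 2 — invert Sigma (cofactor / det for 3×3, or solve directly):
  Sigma^{-1} = [[0.3913, 0.087, 0],
 [0.087, 0.1304, 0],
 [0, 0, 0.125]].

Step 3 — form the quadratic (x - mu)^T · Sigma^{-1} · (x - mu):
  Sigma^{-1} · (x - mu) = (0.3043, -0.0435, -0.375).
  (x - mu)^T · [Sigma^{-1} · (x - mu)] = (1)·(0.3043) + (-1)·(-0.0435) + (-3)·(-0.375) = 1.4728.

Step 4 — take square root: d = √(1.4728) ≈ 1.2136.

d(x, mu) = √(1.4728) ≈ 1.2136


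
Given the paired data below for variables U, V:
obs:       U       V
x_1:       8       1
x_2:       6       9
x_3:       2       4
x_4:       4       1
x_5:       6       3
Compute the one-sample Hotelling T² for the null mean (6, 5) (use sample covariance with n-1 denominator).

Step 1 — sample mean vector:
  mean(U) = (8 + 6 + 2 + 4 + 6) / 5 = 26/5 = 5.2
  mean(V) = (1 + 9 + 4 + 1 + 3) / 5 = 18/5 = 3.6
  x̄ = (5.2, 3.6),  deviation x̄ - mu_0 = (5.2, 3.6) - (6, 5) = (-0.8, -1.4).

Step 2 — sample covariance matrix, S[i,j] = (1/(n-1)) · Σ_k (x_{k,i} - mean_i) · (x_{k,j} - mean_j), divisor n-1 = 4:
  S[U,U] = ((2.8)·(2.8) + (0.8)·(0.8) + (-3.2)·(-3.2) + (-1.2)·(-1.2) + (0.8)·(0.8)) / 4 = 20.8/4 = 5.2
  S[U,V] = ((2.8)·(-2.6) + (0.8)·(5.4) + (-3.2)·(0.4) + (-1.2)·(-2.6) + (0.8)·(-0.6)) / 4 = -1.6/4 = -0.4
  S[V,V] = ((-2.6)·(-2.6) + (5.4)·(5.4) + (0.4)·(0.4) + (-2.6)·(-2.6) + (-0.6)·(-0.6)) / 4 = 43.2/4 = 10.8
  S = [[5.2, -0.4],
 [-0.4, 10.8]].

Step 3 — invert S. det(S) = 5.2·10.8 - (-0.4)² = 56.
  S^{-1} = (1/det) · [[d, -b], [-b, a]] = [[0.1929, 0.0071],
 [0.0071, 0.0929]].

Step 4 — quadratic form (x̄ - mu_0)^T · S^{-1} · (x̄ - mu_0):
  S^{-1} · (x̄ - mu_0) = (-0.1643, -0.1357),
  (x̄ - mu_0)^T · [...] = (-0.8)·(-0.1643) + (-1.4)·(-0.1357) = 0.3214.

Step 5 — scale by n: T² = 5 · 0.3214 = 1.6071.

T² ≈ 1.6071


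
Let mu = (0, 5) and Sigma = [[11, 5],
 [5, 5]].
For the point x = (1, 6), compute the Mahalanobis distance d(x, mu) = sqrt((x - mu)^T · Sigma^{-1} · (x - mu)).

Step 1 — centre the observation: (x - mu) = (1, 1).

Step 2 — invert Sigma. det(Sigma) = 11·5 - (5)² = 30.
  Sigma^{-1} = (1/det) · [[d, -b], [-b, a]] = [[0.1667, -0.1667],
 [-0.1667, 0.3667]].

Step 3 — form the quadratic (x - mu)^T · Sigma^{-1} · (x - mu):
  Sigma^{-1} · (x - mu) = (0, 0.2).
  (x - mu)^T · [Sigma^{-1} · (x - mu)] = (1)·(0) + (1)·(0.2) = 0.2.

Step 4 — take square root: d = √(0.2) ≈ 0.4472.

d(x, mu) = √(0.2) ≈ 0.4472


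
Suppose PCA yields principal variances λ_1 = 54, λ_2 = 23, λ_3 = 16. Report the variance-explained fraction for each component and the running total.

Step 1 — total variance = trace(Sigma) = Σ λ_i = 54 + 23 + 16 = 93.

Step 2 — fraction explained by component i = λ_i / Σ λ:
  PC1: 54/93 = 0.5806
  PC2: 23/93 = 0.2473
  PC3: 16/93 = 0.172

Step 3 — cumulative fraction after k components = (λ_1 + ... + λ_k) / Σ λ:
  k = 1: 54/93 = 0.5806
  k = 2: (54 + 23)/93 = 77/93 = 0.828
  k = 3: (54 + 23 + 16)/93 = 93/93 = 1

Summary (fraction, with percent):

explained: PC1 0.5806 (58.06%), PC2 0.2473 (24.73%), PC3 0.172 (17.2%);  cumulative: 0.5806, 0.828, 1


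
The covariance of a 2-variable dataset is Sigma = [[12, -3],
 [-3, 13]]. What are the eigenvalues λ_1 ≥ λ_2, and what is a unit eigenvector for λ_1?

Step 1 — characteristic polynomial of 2×2 Sigma:
  det(Sigma - λI) = λ² - trace · λ + det = 0.
  trace = 12 + 13 = 25, det = 12·13 - (-3)² = 147.
Step 2 — discriminant:
  Δ = trace² - 4·det = 625 - 588 = 37.
Step 3 — eigenvalues:
  λ = (trace ± √Δ)/2 = (25 ± 6.0828)/2,
  λ_1 = 15.5414,  λ_2 = 9.4586.

Step 4 — unit eigenvector for λ_1: solve (Sigma - λ_1 I)v = 0. First row:
  (12 - 15.5414)·v_x + (-3)·v_y = 0, i.e. (-3.5414)·v_x + (-3)·v_y = 0,
  so v ∝ (b, λ_1 - a) = (-3, 3.5414); multiply by -1 so the first entry is positive: u = (3, -3.5414).
  ||u|| = √((3)² + (-3.5414)²) = √(21.5414) ≈ 4.6413,
  v_1 = u/||u|| ≈ (0.6464, -0.763) (||v_1|| = 1).

λ_1 = 15.5414,  λ_2 = 9.4586;  v_1 ≈ (0.6464, -0.763)


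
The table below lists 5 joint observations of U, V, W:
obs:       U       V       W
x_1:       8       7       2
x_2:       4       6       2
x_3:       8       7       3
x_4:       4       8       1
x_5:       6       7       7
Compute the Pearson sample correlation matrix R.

Step 1 — column means:
  mean(U) = (8 + 4 + 8 + 4 + 6) / 5 = 30/5 = 6
  mean(V) = (7 + 6 + 7 + 8 + 7) / 5 = 35/5 = 7
  mean(W) = (2 + 2 + 3 + 1 + 7) / 5 = 15/5 = 3

Step 2 — sample variances and covariances s[i,j] = (1/(n-1)) · Σ_k (x_{k,i} - mean_i) · (x_{k,j} - mean_j), with n-1 = 4:
  s[U,U] = ((2)·(2) + (-2)·(-2) + (2)·(2) + (-2)·(-2) + (0)·(0)) / 4 = 16/4 = 4
  s[U,V] = ((2)·(0) + (-2)·(-1) + (2)·(0) + (-2)·(1) + (0)·(0)) / 4 = 0/4 = 0
  s[U,W] = ((2)·(-1) + (-2)·(-1) + (2)·(0) + (-2)·(-2) + (0)·(4)) / 4 = 4/4 = 1
  s[V,V] = ((0)·(0) + (-1)·(-1) + (0)·(0) + (1)·(1) + (0)·(0)) / 4 = 2/4 = 0.5
  s[V,W] = ((0)·(-1) + (-1)·(-1) + (0)·(0) + (1)·(-2) + (0)·(4)) / 4 = -1/4 = -0.25
  s[W,W] = ((-1)·(-1) + (-1)·(-1) + (0)·(0) + (-2)·(-2) + (4)·(4)) / 4 = 22/4 = 5.5
  Sample standard deviations s_i = √(s[i,i]):
  s(U) = √(4) = 2
  s(V) = √(0.5) = 0.7071
  s(W) = √(5.5) = 2.3452

Step 3 — r_{ij} = s_{ij} / (s_i · s_j):
  r[U,U] = 1 (diagonal).
  r[U,V] = 0 / (2 · 0.7071) = 0 / 1.4142 = 0
  r[U,W] = 1 / (2 · 2.3452) = 1 / 4.6904 = 0.2132
  r[V,V] = 1 (diagonal).
  r[V,W] = -0.25 / (0.7071 · 2.3452) = -0.25 / 1.6583 = -0.1508
  r[W,W] = 1 (diagonal).

R is symmetric with unit diagonal. Assembling:

R = [[1, 0, 0.2132],
 [0, 1, -0.1508],
 [0.2132, -0.1508, 1]]


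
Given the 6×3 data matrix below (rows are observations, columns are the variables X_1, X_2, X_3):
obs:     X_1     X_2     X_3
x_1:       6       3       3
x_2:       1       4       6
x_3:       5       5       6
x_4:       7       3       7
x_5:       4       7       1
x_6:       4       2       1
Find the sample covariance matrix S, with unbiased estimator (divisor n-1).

Step 1 — column means:
  mean(X_1) = (6 + 1 + 5 + 7 + 4 + 4) / 6 = 27/6 = 4.5
  mean(X_2) = (3 + 4 + 5 + 3 + 7 + 2) / 6 = 24/6 = 4
  mean(X_3) = (3 + 6 + 6 + 7 + 1 + 1) / 6 = 24/6 = 4

Step 2 — sample covariance S[i,j] = (1/(n-1)) · Σ_k (x_{k,i} - mean_i) · (x_{k,j} - mean_j), with n-1 = 5.
  S[X_1,X_1] = ((1.5)·(1.5) + (-3.5)·(-3.5) + (0.5)·(0.5) + (2.5)·(2.5) + (-0.5)·(-0.5) + (-0.5)·(-0.5)) / 5 = 21.5/5 = 4.3
  S[X_1,X_2] = ((1.5)·(-1) + (-3.5)·(0) + (0.5)·(1) + (2.5)·(-1) + (-0.5)·(3) + (-0.5)·(-2)) / 5 = -4/5 = -0.8
  S[X_1,X_3] = ((1.5)·(-1) + (-3.5)·(2) + (0.5)·(2) + (2.5)·(3) + (-0.5)·(-3) + (-0.5)·(-3)) / 5 = 3/5 = 0.6
  S[X_2,X_2] = ((-1)·(-1) + (0)·(0) + (1)·(1) + (-1)·(-1) + (3)·(3) + (-2)·(-2)) / 5 = 16/5 = 3.2
  S[X_2,X_3] = ((-1)·(-1) + (0)·(2) + (1)·(2) + (-1)·(3) + (3)·(-3) + (-2)·(-3)) / 5 = -3/5 = -0.6
  S[X_3,X_3] = ((-1)·(-1) + (2)·(2) + (2)·(2) + (3)·(3) + (-3)·(-3) + (-3)·(-3)) / 5 = 36/5 = 7.2

S is symmetric (S[j,i] = S[i,j]). Assembling:

S = [[4.3, -0.8, 0.6],
 [-0.8, 3.2, -0.6],
 [0.6, -0.6, 7.2]]


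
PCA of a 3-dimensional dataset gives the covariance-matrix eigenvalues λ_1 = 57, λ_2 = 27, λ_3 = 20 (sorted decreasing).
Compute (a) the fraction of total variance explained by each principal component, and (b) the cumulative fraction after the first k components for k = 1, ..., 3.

Step 1 — total variance = trace(Sigma) = Σ λ_i = 57 + 27 + 20 = 104.

Step 2 — fraction explained by component i = λ_i / Σ λ:
  PC1: 57/104 = 0.5481
  PC2: 27/104 = 0.2596
  PC3: 20/104 = 0.1923

Step 3 — cumulative fraction after k components = (λ_1 + ... + λ_k) / Σ λ:
  k = 1: 57/104 = 0.5481
  k = 2: (57 + 27)/104 = 84/104 = 0.8077
  k = 3: (57 + 27 + 20)/104 = 104/104 = 1

Summary (fraction, with percent):

explained: PC1 0.5481 (54.81%), PC2 0.2596 (25.96%), PC3 0.1923 (19.23%);  cumulative: 0.5481, 0.8077, 1


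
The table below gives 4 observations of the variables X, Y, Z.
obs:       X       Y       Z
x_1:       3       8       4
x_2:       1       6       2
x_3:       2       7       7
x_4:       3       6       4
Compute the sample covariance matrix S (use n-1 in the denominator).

Step 1 — column means:
  mean(X) = (3 + 1 + 2 + 3) / 4 = 9/4 = 2.25
  mean(Y) = (8 + 6 + 7 + 6) / 4 = 27/4 = 6.75
  mean(Z) = (4 + 2 + 7 + 4) / 4 = 17/4 = 4.25

Step 2 — sample covariance S[i,j] = (1/(n-1)) · Σ_k (x_{k,i} - mean_i) · (x_{k,j} - mean_j), with n-1 = 3.
  S[X,X] = ((0.75)·(0.75) + (-1.25)·(-1.25) + (-0.25)·(-0.25) + (0.75)·(0.75)) / 3 = 2.75/3 = 0.9167
  S[X,Y] = ((0.75)·(1.25) + (-1.25)·(-0.75) + (-0.25)·(0.25) + (0.75)·(-0.75)) / 3 = 1.25/3 = 0.4167
  S[X,Z] = ((0.75)·(-0.25) + (-1.25)·(-2.25) + (-0.25)·(2.75) + (0.75)·(-0.25)) / 3 = 1.75/3 = 0.5833
  S[Y,Y] = ((1.25)·(1.25) + (-0.75)·(-0.75) + (0.25)·(0.25) + (-0.75)·(-0.75)) / 3 = 2.75/3 = 0.9167
  S[Y,Z] = ((1.25)·(-0.25) + (-0.75)·(-2.25) + (0.25)·(2.75) + (-0.75)·(-0.25)) / 3 = 2.25/3 = 0.75
  S[Z,Z] = ((-0.25)·(-0.25) + (-2.25)·(-2.25) + (2.75)·(2.75) + (-0.25)·(-0.25)) / 3 = 12.75/3 = 4.25

S is symmetric (S[j,i] = S[i,j]). Assembling:

S = [[0.9167, 0.4167, 0.5833],
 [0.4167, 0.9167, 0.75],
 [0.5833, 0.75, 4.25]]


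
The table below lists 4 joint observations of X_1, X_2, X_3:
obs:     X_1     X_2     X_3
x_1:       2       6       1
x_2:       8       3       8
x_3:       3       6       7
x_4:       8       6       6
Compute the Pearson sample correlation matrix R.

Step 1 — column means:
  mean(X_1) = (2 + 8 + 3 + 8) / 4 = 21/4 = 5.25
  mean(X_2) = (6 + 3 + 6 + 6) / 4 = 21/4 = 5.25
  mean(X_3) = (1 + 8 + 7 + 6) / 4 = 22/4 = 5.5

Step 2 — sample variances and covariances s[i,j] = (1/(n-1)) · Σ_k (x_{k,i} - mean_i) · (x_{k,j} - mean_j), with n-1 = 3:
  s[X_1,X_1] = ((-3.25)·(-3.25) + (2.75)·(2.75) + (-2.25)·(-2.25) + (2.75)·(2.75)) / 3 = 30.75/3 = 10.25
  s[X_1,X_2] = ((-3.25)·(0.75) + (2.75)·(-2.25) + (-2.25)·(0.75) + (2.75)·(0.75)) / 3 = -8.25/3 = -2.75
  s[X_1,X_3] = ((-3.25)·(-4.5) + (2.75)·(2.5) + (-2.25)·(1.5) + (2.75)·(0.5)) / 3 = 19.5/3 = 6.5
  s[X_2,X_2] = ((0.75)·(0.75) + (-2.25)·(-2.25) + (0.75)·(0.75) + (0.75)·(0.75)) / 3 = 6.75/3 = 2.25
  s[X_2,X_3] = ((0.75)·(-4.5) + (-2.25)·(2.5) + (0.75)·(1.5) + (0.75)·(0.5)) / 3 = -7.5/3 = -2.5
  s[X_3,X_3] = ((-4.5)·(-4.5) + (2.5)·(2.5) + (1.5)·(1.5) + (0.5)·(0.5)) / 3 = 29/3 = 9.6667
  Sample standard deviations s_i = √(s[i,i]):
  s(X_1) = √(10.25) = 3.2016
  s(X_2) = √(2.25) = 1.5
  s(X_3) = √(9.6667) = 3.1091

Step 3 — r_{ij} = s_{ij} / (s_i · s_j):
  r[X_1,X_1] = 1 (diagonal).
  r[X_1,X_2] = -2.75 / (3.2016 · 1.5) = -2.75 / 4.8023 = -0.5726
  r[X_1,X_3] = 6.5 / (3.2016 · 3.1091) = 6.5 / 9.9541 = 0.653
  r[X_2,X_2] = 1 (diagonal).
  r[X_2,X_3] = -2.5 / (1.5 · 3.1091) = -2.5 / 4.6637 = -0.5361
  r[X_3,X_3] = 1 (diagonal).

R is symmetric with unit diagonal. Assembling:

R = [[1, -0.5726, 0.653],
 [-0.5726, 1, -0.5361],
 [0.653, -0.5361, 1]]


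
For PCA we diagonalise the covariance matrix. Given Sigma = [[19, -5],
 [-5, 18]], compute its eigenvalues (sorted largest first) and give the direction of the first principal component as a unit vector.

Step 1 — characteristic polynomial of 2×2 Sigma:
  det(Sigma - λI) = λ² - trace · λ + det = 0.
  trace = 19 + 18 = 37, det = 19·18 - (-5)² = 317.
Step 2 — discriminant:
  Δ = trace² - 4·det = 1369 - 1268 = 101.
Step 3 — eigenvalues:
  λ = (trace ± √Δ)/2 = (37 ± 10.0499)/2,
  λ_1 = 23.5249,  λ_2 = 13.4751.

Step 4 — unit eigenvector for λ_1: solve (Sigma - λ_1 I)v = 0. First row:
  (19 - 23.5249)·v_x + (-5)·v_y = 0, i.e. (-4.5249)·v_x + (-5)·v_y = 0,
  so v ∝ (b, λ_1 - a) = (-5, 4.5249); multiply by -1 so the first entry is positive: u = (5, -4.5249).
  ||u|| = √((5)² + (-4.5249)²) = √(45.4751) ≈ 6.7435,
  v_1 = u/||u|| ≈ (0.7415, -0.671) (||v_1|| = 1).

λ_1 = 23.5249,  λ_2 = 13.4751;  v_1 ≈ (0.7415, -0.671)


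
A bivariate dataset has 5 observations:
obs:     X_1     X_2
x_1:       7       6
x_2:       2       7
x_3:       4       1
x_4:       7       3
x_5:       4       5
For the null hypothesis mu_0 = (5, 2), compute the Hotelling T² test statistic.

Step 1 — sample mean vector:
  mean(X_1) = (7 + 2 + 4 + 7 + 4) / 5 = 24/5 = 4.8
  mean(X_2) = (6 + 7 + 1 + 3 + 5) / 5 = 22/5 = 4.4
  x̄ = (4.8, 4.4),  deviation x̄ - mu_0 = (4.8, 4.4) - (5, 2) = (-0.2, 2.4).

Step 2 — sample covariance matrix, S[i,j] = (1/(n-1)) · Σ_k (x_{k,i} - mean_i) · (x_{k,j} - mean_j), divisor n-1 = 4:
  S[X_1,X_1] = ((2.2)·(2.2) + (-2.8)·(-2.8) + (-0.8)·(-0.8) + (2.2)·(2.2) + (-0.8)·(-0.8)) / 4 = 18.8/4 = 4.7
  S[X_1,X_2] = ((2.2)·(1.6) + (-2.8)·(2.6) + (-0.8)·(-3.4) + (2.2)·(-1.4) + (-0.8)·(0.6)) / 4 = -4.6/4 = -1.15
  S[X_2,X_2] = ((1.6)·(1.6) + (2.6)·(2.6) + (-3.4)·(-3.4) + (-1.4)·(-1.4) + (0.6)·(0.6)) / 4 = 23.2/4 = 5.8
  S = [[4.7, -1.15],
 [-1.15, 5.8]].

Step 3 — invert S. det(S) = 4.7·5.8 - (-1.15)² = 25.9375.
  S^{-1} = (1/det) · [[d, -b], [-b, a]] = [[0.2236, 0.0443],
 [0.0443, 0.1812]].

Step 4 — quadratic form (x̄ - mu_0)^T · S^{-1} · (x̄ - mu_0):
  S^{-1} · (x̄ - mu_0) = (0.0617, 0.426),
  (x̄ - mu_0)^T · [...] = (-0.2)·(0.0617) + (2.4)·(0.426) = 1.0101.

Step 5 — scale by n: T² = 5 · 1.0101 = 5.0506.

T² ≈ 5.0506


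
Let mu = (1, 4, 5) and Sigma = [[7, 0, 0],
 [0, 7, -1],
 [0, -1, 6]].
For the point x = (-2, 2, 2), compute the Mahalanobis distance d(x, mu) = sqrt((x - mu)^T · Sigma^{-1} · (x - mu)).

Step 1 — centre the observation: (x - mu) = (-3, -2, -3).

Step 2 — invert Sigma (cofactor / det for 3×3, or solve directly):
  Sigma^{-1} = [[0.1429, 0, 0],
 [0, 0.1463, 0.0244],
 [0, 0.0244, 0.1707]].

Step 3 — form the quadratic (x - mu)^T · Sigma^{-1} · (x - mu):
  Sigma^{-1} · (x - mu) = (-0.4286, -0.3659, -0.561).
  (x - mu)^T · [Sigma^{-1} · (x - mu)] = (-3)·(-0.4286) + (-2)·(-0.3659) + (-3)·(-0.561) = 3.7003.

Step 4 — take square root: d = √(3.7003) ≈ 1.9236.

d(x, mu) = √(3.7003) ≈ 1.9236
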